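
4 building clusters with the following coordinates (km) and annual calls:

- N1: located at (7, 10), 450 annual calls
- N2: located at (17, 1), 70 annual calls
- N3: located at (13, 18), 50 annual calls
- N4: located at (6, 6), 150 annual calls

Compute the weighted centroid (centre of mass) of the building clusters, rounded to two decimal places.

The minimiser of Σwᵢ‖p−pᵢ‖² is the weighted centroid p* = (Σwᵢpᵢ)/(Σwᵢ).
Σwᵢ = 720.
Σwᵢxᵢ = 450·7 + 70·17 + 50·13 + 150·6 = 5890.
Σwᵢyᵢ = 450·10 + 70·1 + 50·18 + 150·6 = 6370.
x* = 5890/720 = 8.18, y* = 6370/720 = 8.85.

(8.18, 8.85)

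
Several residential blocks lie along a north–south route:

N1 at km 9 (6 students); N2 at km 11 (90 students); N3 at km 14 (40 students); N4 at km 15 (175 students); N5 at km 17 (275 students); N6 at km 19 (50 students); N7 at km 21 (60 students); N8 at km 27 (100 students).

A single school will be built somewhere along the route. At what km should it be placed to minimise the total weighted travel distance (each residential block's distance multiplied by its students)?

For a sum of weighted absolute distances on a line, the optimum is the weighted median (not the mean). Total weight W = 796; half-weight = 398.
Sort by position and accumulate weight:
  km 9 (N1, w=6) → cum 6
  km 11 (N2, w=90) → cum 96
  km 14 (N3, w=40) → cum 136
  km 15 (N4, w=175) → cum 311
  km 17 (N5, w=275) → cum 586  ≥ 398 → median here
  km 19 (N6, w=50) → cum 636
  km 21 (N7, w=60) → cum 696
  km 27 (N8, w=100) → cum 796
Optimal location: km 17.

x = 17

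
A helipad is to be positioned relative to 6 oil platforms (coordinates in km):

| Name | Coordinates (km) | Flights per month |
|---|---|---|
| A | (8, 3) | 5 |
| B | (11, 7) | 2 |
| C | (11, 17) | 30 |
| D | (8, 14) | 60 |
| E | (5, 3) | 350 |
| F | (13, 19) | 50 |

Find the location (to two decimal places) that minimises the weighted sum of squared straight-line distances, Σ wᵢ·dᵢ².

(6.58, 6.80)

The minimiser of Σwᵢ‖p−pᵢ‖² is the weighted centroid p* = (Σwᵢpᵢ)/(Σwᵢ).
Σwᵢ = 497.
Σwᵢxᵢ = 5·8 + 2·11 + 30·11 + 60·8 + 350·5 + 50·13 = 3272.
Σwᵢyᵢ = 5·3 + 2·7 + 30·17 + 60·14 + 350·3 + 50·19 = 3379.
x* = 3272/497 = 6.58, y* = 3379/497 = 6.80.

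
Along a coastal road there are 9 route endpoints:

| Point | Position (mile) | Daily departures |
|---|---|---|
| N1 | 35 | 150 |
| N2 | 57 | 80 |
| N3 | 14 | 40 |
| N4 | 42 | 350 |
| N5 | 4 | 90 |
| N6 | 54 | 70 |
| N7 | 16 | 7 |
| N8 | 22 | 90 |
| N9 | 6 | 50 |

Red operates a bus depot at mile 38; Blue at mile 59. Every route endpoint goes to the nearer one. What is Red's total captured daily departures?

The indifferent point is the midpoint (38+59)/2 = 48.5; route endpoints left of it (closer to Red at 38) go to Red, those right go to Blue.
  N5 at 4 (w=90) → Red
  N9 at 6 (w=50) → Red
  N3 at 14 (w=40) → Red
  N7 at 16 (w=7) → Red
  N8 at 22 (w=90) → Red
  N1 at 35 (w=150) → Red
  N4 at 42 (w=350) → Red
  N6 at 54 (w=70) → Blue
  N2 at 57 (w=80) → Blue
Red captures 777; Blue captures 150.

777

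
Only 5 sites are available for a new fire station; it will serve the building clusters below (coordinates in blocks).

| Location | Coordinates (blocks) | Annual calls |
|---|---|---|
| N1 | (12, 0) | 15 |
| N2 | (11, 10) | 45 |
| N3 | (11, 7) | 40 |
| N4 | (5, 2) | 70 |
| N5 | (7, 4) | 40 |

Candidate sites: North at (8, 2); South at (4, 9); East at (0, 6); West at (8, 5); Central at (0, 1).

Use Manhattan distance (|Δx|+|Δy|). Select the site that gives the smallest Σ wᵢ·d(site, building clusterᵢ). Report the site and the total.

West, total 1195 blocks

Total weighted distance at each candidate:
  North (8, 2): total = 1235
  South (4, 9): total = 1855
  East (0, 6): total = 2415
  West (8, 5): total = 1195
  Central (0, 1): total = 2595
Minimum is at West with total 1195 blocks.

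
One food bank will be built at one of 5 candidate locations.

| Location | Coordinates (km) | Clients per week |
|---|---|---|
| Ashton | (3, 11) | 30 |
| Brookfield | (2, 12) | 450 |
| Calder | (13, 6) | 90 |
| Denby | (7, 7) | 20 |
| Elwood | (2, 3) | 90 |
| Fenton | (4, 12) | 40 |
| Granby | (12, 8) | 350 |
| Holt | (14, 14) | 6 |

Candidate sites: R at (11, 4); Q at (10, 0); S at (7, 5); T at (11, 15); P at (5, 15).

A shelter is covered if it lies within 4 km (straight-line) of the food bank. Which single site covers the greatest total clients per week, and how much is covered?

Coverage radius r = 4 km; a point is covered iff (Δx)²+(Δy)² ≤ 4² = 16.
  R (11, 4): covers {Calder} → 90
  Q (10, 0): covers {none} → 0
  S (7, 5): covers {Denby} → 20
  T (11, 15): covers {Holt} → 6
  P (5, 15): covers {Fenton} → 40
Maximum coverage at R: 90 clients per week.

R, covering 90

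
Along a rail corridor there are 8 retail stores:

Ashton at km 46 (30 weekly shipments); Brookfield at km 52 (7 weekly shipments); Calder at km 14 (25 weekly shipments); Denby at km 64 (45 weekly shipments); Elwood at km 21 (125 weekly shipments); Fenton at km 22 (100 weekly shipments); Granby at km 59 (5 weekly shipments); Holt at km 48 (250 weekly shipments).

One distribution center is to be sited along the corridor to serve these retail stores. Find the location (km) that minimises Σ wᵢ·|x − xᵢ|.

x = 48

For a sum of weighted absolute distances on a line, the optimum is the weighted median (not the mean). Total weight W = 587; half-weight = 293.5.
Sort by position and accumulate weight:
  km 14 (Calder, w=25) → cum 25
  km 21 (Elwood, w=125) → cum 150
  km 22 (Fenton, w=100) → cum 250
  km 46 (Ashton, w=30) → cum 280
  km 48 (Holt, w=250) → cum 530  ≥ 293.5 → median here
  km 52 (Brookfield, w=7) → cum 537
  km 59 (Granby, w=5) → cum 542
  km 64 (Denby, w=45) → cum 587
Optimal location: km 48.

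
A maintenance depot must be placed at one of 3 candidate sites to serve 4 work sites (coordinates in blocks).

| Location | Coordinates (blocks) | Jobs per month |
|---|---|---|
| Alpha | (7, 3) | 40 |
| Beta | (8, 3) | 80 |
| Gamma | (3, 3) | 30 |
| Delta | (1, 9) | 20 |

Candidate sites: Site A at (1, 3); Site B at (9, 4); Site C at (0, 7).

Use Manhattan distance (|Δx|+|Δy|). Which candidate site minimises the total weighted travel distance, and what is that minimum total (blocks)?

Site B, total 750 blocks

Total weighted distance at each candidate:
  Site A (1, 3): total = 980
  Site B (9, 4): total = 750
  Site C (0, 7): total = 1670
Minimum is at Site B with total 750 blocks.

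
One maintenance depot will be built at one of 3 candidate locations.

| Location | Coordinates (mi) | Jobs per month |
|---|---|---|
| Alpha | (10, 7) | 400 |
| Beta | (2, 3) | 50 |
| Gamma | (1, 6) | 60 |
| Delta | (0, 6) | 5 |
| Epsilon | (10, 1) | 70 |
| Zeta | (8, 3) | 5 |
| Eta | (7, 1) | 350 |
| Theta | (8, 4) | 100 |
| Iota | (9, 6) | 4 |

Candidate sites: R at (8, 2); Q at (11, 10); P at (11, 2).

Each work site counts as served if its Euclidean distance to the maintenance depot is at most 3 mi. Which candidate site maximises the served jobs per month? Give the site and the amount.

R, covering 525

Coverage radius r = 3 mi; a point is covered iff (Δx)²+(Δy)² ≤ 3² = 9.
  R (8, 2): covers {Epsilon, Zeta, Eta, Theta} → 525
  Q (11, 10): covers {none} → 0
  P (11, 2): covers {Epsilon} → 70
Maximum coverage at R: 525 jobs per month.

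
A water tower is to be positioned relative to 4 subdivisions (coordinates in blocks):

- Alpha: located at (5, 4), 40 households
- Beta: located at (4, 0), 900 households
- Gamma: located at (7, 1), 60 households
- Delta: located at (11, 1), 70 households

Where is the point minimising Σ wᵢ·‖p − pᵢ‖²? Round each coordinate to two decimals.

The minimiser of Σwᵢ‖p−pᵢ‖² is the weighted centroid p* = (Σwᵢpᵢ)/(Σwᵢ).
Σwᵢ = 1070.
Σwᵢxᵢ = 40·5 + 900·4 + 60·7 + 70·11 = 4990.
Σwᵢyᵢ = 40·4 + 900·0 + 60·1 + 70·1 = 290.
x* = 4990/1070 = 4.66, y* = 290/1070 = 0.27.

(4.66, 0.27)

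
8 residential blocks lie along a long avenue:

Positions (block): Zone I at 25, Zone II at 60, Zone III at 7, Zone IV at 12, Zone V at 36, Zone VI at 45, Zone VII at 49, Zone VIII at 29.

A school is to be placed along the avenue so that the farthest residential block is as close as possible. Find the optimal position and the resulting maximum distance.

The 1-center on a line is the midpoint of the two extreme points: leftmost at 7, rightmost at 60.
Optimal location = (7 + 60)/2 = 33.5; maximum distance = (60 − 7)/2 = 26.5.

location 33.5, max distance 26.5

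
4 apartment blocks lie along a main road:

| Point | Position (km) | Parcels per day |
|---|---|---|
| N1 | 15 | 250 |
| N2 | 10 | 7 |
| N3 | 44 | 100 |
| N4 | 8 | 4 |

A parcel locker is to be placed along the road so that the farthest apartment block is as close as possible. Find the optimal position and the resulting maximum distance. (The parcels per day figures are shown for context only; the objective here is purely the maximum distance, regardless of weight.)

The 1-center on a line is the midpoint of the two extreme points: leftmost at 8, rightmost at 44.
Optimal location = (8 + 44)/2 = 26; maximum distance = (44 − 8)/2 = 18.

location 26, max distance 18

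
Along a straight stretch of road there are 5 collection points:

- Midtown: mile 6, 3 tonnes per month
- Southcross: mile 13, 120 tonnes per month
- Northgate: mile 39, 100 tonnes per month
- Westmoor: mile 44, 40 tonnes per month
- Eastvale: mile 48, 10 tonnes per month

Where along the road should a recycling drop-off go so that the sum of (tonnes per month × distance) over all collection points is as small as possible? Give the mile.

x = 39

For a sum of weighted absolute distances on a line, the optimum is the weighted median (not the mean). Total weight W = 273; half-weight = 136.5.
Sort by position and accumulate weight:
  mile 6 (Midtown, w=3) → cum 3
  mile 13 (Southcross, w=120) → cum 123
  mile 39 (Northgate, w=100) → cum 223  ≥ 136.5 → median here
  mile 44 (Westmoor, w=40) → cum 263
  mile 48 (Eastvale, w=10) → cum 273
Optimal location: mile 39.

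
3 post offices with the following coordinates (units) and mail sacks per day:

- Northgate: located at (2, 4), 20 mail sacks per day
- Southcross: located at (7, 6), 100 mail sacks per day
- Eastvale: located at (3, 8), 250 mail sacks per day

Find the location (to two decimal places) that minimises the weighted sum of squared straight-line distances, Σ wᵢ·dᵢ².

The minimiser of Σwᵢ‖p−pᵢ‖² is the weighted centroid p* = (Σwᵢpᵢ)/(Σwᵢ).
Σwᵢ = 370.
Σwᵢxᵢ = 20·2 + 100·7 + 250·3 = 1490.
Σwᵢyᵢ = 20·4 + 100·6 + 250·8 = 2680.
x* = 1490/370 = 4.03, y* = 2680/370 = 7.24.

(4.03, 7.24)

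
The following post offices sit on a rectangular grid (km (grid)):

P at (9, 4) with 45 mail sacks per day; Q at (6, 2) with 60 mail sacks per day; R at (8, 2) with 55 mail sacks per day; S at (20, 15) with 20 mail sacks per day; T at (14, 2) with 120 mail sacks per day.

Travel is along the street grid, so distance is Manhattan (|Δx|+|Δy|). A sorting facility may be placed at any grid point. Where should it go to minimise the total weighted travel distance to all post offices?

(9, 2)

Manhattan distance separates: Σwᵢ(|x−xᵢ|+|y−yᵢ|) = Σwᵢ|x−xᵢ| + Σwᵢ|y−yᵢ|, so x and y are optimised independently as 1-D weighted medians.
Total weight W = 300; half = 150.
x-coordinate, sorted with cumulative weight:
  x=6 (Q, w=60) cum 60
  x=8 (R, w=55) cum 115
  x=9 (P, w=45) cum 160  ← median
  x=14 (T, w=120) cum 280
  x=20 (S, w=20) cum 300
⇒ x* = 9
y-coordinate, sorted with cumulative weight:
  y=2 (Q, w=60) cum 60
  y=2 (R, w=55) cum 115
  y=2 (T, w=120) cum 235  ← median
  y=4 (P, w=45) cum 280
  y=15 (S, w=20) cum 300
⇒ y* = 2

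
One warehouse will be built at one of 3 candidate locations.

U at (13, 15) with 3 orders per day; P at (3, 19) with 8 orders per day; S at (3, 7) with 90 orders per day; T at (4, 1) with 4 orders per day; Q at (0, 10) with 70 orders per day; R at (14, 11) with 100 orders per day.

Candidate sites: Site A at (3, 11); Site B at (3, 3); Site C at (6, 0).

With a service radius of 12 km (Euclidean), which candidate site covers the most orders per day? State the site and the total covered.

Site A, covering 275

Coverage radius r = 12 km; a point is covered iff (Δx)²+(Δy)² ≤ 12² = 144.
  Site A (3, 11): covers {U, P, S, T, Q, R} → 275
  Site B (3, 3): covers {S, T, Q} → 164
  Site C (6, 0): covers {S, T, Q} → 164
Maximum coverage at Site A: 275 orders per day.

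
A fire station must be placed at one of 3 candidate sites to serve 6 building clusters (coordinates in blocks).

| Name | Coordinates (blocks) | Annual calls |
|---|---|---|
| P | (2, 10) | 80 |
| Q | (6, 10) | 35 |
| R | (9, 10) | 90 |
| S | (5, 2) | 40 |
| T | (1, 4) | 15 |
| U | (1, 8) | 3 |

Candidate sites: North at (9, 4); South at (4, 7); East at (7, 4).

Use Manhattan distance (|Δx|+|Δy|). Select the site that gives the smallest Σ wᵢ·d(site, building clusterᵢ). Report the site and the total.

Total weighted distance at each candidate:
  North (9, 4): total = 2291
  South (4, 7): total = 1637
  East (7, 4): total = 2125
Minimum is at South with total 1637 blocks.

South, total 1637 blocks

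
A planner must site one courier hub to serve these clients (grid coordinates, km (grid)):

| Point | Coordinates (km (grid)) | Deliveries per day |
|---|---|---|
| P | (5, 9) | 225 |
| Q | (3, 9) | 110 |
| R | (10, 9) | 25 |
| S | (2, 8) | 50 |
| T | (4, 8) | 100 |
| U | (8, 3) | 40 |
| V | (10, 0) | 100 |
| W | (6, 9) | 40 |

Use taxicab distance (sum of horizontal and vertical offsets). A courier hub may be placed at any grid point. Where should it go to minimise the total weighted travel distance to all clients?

(5, 9)

Manhattan distance separates: Σwᵢ(|x−xᵢ|+|y−yᵢ|) = Σwᵢ|x−xᵢ| + Σwᵢ|y−yᵢ|, so x and y are optimised independently as 1-D weighted medians.
Total weight W = 690; half = 345.
x-coordinate, sorted with cumulative weight:
  x=2 (S, w=50) cum 50
  x=3 (Q, w=110) cum 160
  x=4 (T, w=100) cum 260
  x=5 (P, w=225) cum 485  ← median
  x=6 (W, w=40) cum 525
  x=8 (U, w=40) cum 565
  x=10 (R, w=25) cum 590
  x=10 (V, w=100) cum 690
⇒ x* = 5
y-coordinate, sorted with cumulative weight:
  y=0 (V, w=100) cum 100
  y=3 (U, w=40) cum 140
  y=8 (S, w=50) cum 190
  y=8 (T, w=100) cum 290
  y=9 (P, w=225) cum 515  ← median
  y=9 (Q, w=110) cum 625
  y=9 (R, w=25) cum 650
  y=9 (W, w=40) cum 690
⇒ y* = 9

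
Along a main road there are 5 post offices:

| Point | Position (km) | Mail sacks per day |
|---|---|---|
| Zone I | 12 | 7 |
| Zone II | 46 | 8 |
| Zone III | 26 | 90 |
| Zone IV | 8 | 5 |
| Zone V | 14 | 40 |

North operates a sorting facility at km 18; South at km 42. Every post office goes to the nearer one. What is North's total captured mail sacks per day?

The indifferent point is the midpoint (18+42)/2 = 30; post offices left of it (closer to North at 18) go to North, those right go to South.
  Zone IV at 8 (w=5) → North
  Zone I at 12 (w=7) → North
  Zone V at 14 (w=40) → North
  Zone III at 26 (w=90) → North
  Zone II at 46 (w=8) → South
North captures 142; South captures 8.

142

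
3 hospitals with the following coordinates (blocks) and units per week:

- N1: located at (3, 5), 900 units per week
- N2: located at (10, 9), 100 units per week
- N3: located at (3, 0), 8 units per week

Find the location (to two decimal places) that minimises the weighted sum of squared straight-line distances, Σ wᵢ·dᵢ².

(3.69, 5.36)

The minimiser of Σwᵢ‖p−pᵢ‖² is the weighted centroid p* = (Σwᵢpᵢ)/(Σwᵢ).
Σwᵢ = 1008.
Σwᵢxᵢ = 900·3 + 100·10 + 8·3 = 3724.
Σwᵢyᵢ = 900·5 + 100·9 + 8·0 = 5400.
x* = 3724/1008 = 3.69, y* = 5400/1008 = 5.36.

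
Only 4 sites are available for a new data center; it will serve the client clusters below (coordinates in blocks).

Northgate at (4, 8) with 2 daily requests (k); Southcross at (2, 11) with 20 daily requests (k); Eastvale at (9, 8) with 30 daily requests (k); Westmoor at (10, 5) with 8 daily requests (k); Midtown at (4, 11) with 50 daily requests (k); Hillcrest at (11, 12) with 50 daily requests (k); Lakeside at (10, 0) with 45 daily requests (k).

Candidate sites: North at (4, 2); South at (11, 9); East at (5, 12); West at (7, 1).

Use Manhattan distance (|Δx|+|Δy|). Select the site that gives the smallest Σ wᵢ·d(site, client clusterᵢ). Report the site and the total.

South, total 1416 blocks

Total weighted distance at each candidate:
  North (4, 2): total = 2294
  South (11, 9): total = 1416
  East (5, 12): total = 1591
  West (7, 1): total = 2226
Minimum is at South with total 1416 blocks.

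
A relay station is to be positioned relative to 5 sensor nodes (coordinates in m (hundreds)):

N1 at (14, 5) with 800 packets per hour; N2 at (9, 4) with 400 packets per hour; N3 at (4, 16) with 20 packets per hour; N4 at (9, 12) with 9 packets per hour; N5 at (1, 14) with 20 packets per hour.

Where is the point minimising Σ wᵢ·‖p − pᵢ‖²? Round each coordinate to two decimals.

The minimiser of Σwᵢ‖p−pᵢ‖² is the weighted centroid p* = (Σwᵢpᵢ)/(Σwᵢ).
Σwᵢ = 1249.
Σwᵢxᵢ = 800·14 + 400·9 + 20·4 + 9·9 + 20·1 = 14981.
Σwᵢyᵢ = 800·5 + 400·4 + 20·16 + 9·12 + 20·14 = 6308.
x* = 14981/1249 = 11.99, y* = 6308/1249 = 5.05.

(11.99, 5.05)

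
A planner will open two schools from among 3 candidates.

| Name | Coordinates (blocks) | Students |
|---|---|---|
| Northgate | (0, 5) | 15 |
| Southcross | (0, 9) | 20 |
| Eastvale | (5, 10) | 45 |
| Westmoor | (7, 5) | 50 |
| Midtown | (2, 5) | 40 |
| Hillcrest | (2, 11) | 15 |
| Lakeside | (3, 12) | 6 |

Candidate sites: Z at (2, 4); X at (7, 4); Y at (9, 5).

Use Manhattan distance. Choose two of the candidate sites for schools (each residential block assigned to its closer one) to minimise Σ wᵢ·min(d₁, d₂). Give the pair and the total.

{Z, X}, total 794

Evaluate every pair (each demand assigned to the nearer of the two):
  {Z, X}: total = 794
  {Z, Y}: total = 889
  {X, Y}: total = 1262
Best pair: {Z, X} with total 794.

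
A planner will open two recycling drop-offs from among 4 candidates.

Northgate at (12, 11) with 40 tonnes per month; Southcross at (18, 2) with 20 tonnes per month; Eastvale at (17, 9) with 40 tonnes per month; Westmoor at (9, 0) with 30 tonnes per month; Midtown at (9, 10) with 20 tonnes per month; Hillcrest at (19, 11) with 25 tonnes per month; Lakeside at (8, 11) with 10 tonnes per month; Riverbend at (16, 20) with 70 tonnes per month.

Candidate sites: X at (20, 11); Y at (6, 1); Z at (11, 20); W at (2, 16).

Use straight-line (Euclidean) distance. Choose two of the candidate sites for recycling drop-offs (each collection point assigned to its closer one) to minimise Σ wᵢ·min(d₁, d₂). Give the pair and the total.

{X, Y}, total 1749.6

Evaluate every pair (each demand assigned to the nearer of the two):
  {X, Y}: total = 1749.6
  {X, Z}: total = 1789.1
  {X, W}: total = 2092.2
  {Y, Z}: total = 2134.8
  {Z, W}: total = 2687.1
  {Y, W}: total = 3018.7
Best pair: {X, Y} with total 1749.6.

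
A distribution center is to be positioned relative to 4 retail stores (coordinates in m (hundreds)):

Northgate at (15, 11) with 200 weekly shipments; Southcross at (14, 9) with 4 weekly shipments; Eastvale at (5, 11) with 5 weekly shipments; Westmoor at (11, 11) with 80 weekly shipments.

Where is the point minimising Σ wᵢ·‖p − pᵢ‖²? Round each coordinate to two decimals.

The minimiser of Σwᵢ‖p−pᵢ‖² is the weighted centroid p* = (Σwᵢpᵢ)/(Σwᵢ).
Σwᵢ = 289.
Σwᵢxᵢ = 200·15 + 4·14 + 5·5 + 80·11 = 3961.
Σwᵢyᵢ = 200·11 + 4·9 + 5·11 + 80·11 = 3171.
x* = 3961/289 = 13.71, y* = 3171/289 = 10.97.

(13.71, 10.97)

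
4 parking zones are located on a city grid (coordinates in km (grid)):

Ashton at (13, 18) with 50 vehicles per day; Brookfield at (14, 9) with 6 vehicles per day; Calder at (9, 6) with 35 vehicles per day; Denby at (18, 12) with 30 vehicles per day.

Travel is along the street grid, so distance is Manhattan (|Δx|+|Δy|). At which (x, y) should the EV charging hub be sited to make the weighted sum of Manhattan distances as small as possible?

Manhattan distance separates: Σwᵢ(|x−xᵢ|+|y−yᵢ|) = Σwᵢ|x−xᵢ| + Σwᵢ|y−yᵢ|, so x and y are optimised independently as 1-D weighted medians.
Total weight W = 121; half = 60.5.
x-coordinate, sorted with cumulative weight:
  x=9 (Calder, w=35) cum 35
  x=13 (Ashton, w=50) cum 85  ← median
  x=14 (Brookfield, w=6) cum 91
  x=18 (Denby, w=30) cum 121
⇒ x* = 13
y-coordinate, sorted with cumulative weight:
  y=6 (Calder, w=35) cum 35
  y=9 (Brookfield, w=6) cum 41
  y=12 (Denby, w=30) cum 71  ← median
  y=18 (Ashton, w=50) cum 121
⇒ y* = 12

(13, 12)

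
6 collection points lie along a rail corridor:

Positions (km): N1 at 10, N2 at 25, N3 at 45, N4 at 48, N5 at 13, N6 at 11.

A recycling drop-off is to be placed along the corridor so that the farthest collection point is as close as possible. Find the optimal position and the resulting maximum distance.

The 1-center on a line is the midpoint of the two extreme points: leftmost at 10, rightmost at 48.
Optimal location = (10 + 48)/2 = 29; maximum distance = (48 − 10)/2 = 19.

location 29, max distance 19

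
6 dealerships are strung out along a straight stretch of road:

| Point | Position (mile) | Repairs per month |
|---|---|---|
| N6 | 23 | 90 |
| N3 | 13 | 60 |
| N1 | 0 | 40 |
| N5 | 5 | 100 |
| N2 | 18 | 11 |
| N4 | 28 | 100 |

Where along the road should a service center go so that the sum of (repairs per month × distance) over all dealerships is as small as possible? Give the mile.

x = 18

For a sum of weighted absolute distances on a line, the optimum is the weighted median (not the mean). Total weight W = 401; half-weight = 200.5.
Sort by position and accumulate weight:
  mile 0 (N1, w=40) → cum 40
  mile 5 (N5, w=100) → cum 140
  mile 13 (N3, w=60) → cum 200
  mile 18 (N2, w=11) → cum 211  ≥ 200.5 → median here
  mile 23 (N6, w=90) → cum 301
  mile 28 (N4, w=100) → cum 401
Optimal location: mile 18.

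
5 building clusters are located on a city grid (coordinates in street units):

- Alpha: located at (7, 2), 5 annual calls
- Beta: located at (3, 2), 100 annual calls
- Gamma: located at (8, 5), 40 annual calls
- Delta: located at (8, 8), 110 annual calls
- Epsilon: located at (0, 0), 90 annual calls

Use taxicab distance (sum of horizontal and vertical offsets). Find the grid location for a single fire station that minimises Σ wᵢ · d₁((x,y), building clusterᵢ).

(3, 2)

Manhattan distance separates: Σwᵢ(|x−xᵢ|+|y−yᵢ|) = Σwᵢ|x−xᵢ| + Σwᵢ|y−yᵢ|, so x and y are optimised independently as 1-D weighted medians.
Total weight W = 345; half = 172.5.
x-coordinate, sorted with cumulative weight:
  x=0 (Epsilon, w=90) cum 90
  x=3 (Beta, w=100) cum 190  ← median
  x=7 (Alpha, w=5) cum 195
  x=8 (Gamma, w=40) cum 235
  x=8 (Delta, w=110) cum 345
⇒ x* = 3
y-coordinate, sorted with cumulative weight:
  y=0 (Epsilon, w=90) cum 90
  y=2 (Alpha, w=5) cum 95
  y=2 (Beta, w=100) cum 195  ← median
  y=5 (Gamma, w=40) cum 235
  y=8 (Delta, w=110) cum 345
⇒ y* = 2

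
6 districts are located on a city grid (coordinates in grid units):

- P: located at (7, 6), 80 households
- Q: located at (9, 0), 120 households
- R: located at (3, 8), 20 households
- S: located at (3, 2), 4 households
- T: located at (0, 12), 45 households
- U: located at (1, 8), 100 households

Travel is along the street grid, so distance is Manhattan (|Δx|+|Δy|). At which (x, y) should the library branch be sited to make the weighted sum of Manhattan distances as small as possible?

(7, 6)

Manhattan distance separates: Σwᵢ(|x−xᵢ|+|y−yᵢ|) = Σwᵢ|x−xᵢ| + Σwᵢ|y−yᵢ|, so x and y are optimised independently as 1-D weighted medians.
Total weight W = 369; half = 184.5.
x-coordinate, sorted with cumulative weight:
  x=0 (T, w=45) cum 45
  x=1 (U, w=100) cum 145
  x=3 (R, w=20) cum 165
  x=3 (S, w=4) cum 169
  x=7 (P, w=80) cum 249  ← median
  x=9 (Q, w=120) cum 369
⇒ x* = 7
y-coordinate, sorted with cumulative weight:
  y=0 (Q, w=120) cum 120
  y=2 (S, w=4) cum 124
  y=6 (P, w=80) cum 204  ← median
  y=8 (R, w=20) cum 224
  y=8 (U, w=100) cum 324
  y=12 (T, w=45) cum 369
⇒ y* = 6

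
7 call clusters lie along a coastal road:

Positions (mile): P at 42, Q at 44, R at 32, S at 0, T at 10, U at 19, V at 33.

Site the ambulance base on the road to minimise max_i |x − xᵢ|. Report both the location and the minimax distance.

location 22, max distance 22

The 1-center on a line is the midpoint of the two extreme points: leftmost at 0, rightmost at 44.
Optimal location = (0 + 44)/2 = 22; maximum distance = (44 − 0)/2 = 22.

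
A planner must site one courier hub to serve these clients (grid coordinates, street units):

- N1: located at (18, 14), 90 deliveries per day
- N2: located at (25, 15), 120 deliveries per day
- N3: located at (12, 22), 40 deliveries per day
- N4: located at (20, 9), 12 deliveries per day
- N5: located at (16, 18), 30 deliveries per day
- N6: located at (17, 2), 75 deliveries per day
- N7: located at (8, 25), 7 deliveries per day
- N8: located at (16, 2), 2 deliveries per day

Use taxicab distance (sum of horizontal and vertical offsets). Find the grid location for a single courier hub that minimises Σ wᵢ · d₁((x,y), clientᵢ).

(18, 15)

Manhattan distance separates: Σwᵢ(|x−xᵢ|+|y−yᵢ|) = Σwᵢ|x−xᵢ| + Σwᵢ|y−yᵢ|, so x and y are optimised independently as 1-D weighted medians.
Total weight W = 376; half = 188.
x-coordinate, sorted with cumulative weight:
  x=8 (N7, w=7) cum 7
  x=12 (N3, w=40) cum 47
  x=16 (N5, w=30) cum 77
  x=16 (N8, w=2) cum 79
  x=17 (N6, w=75) cum 154
  x=18 (N1, w=90) cum 244  ← median
  x=20 (N4, w=12) cum 256
  x=25 (N2, w=120) cum 376
⇒ x* = 18
y-coordinate, sorted with cumulative weight:
  y=2 (N6, w=75) cum 75
  y=2 (N8, w=2) cum 77
  y=9 (N4, w=12) cum 89
  y=14 (N1, w=90) cum 179
  y=15 (N2, w=120) cum 299  ← median
  y=18 (N5, w=30) cum 329
  y=22 (N3, w=40) cum 369
  y=25 (N7, w=7) cum 376
⇒ y* = 15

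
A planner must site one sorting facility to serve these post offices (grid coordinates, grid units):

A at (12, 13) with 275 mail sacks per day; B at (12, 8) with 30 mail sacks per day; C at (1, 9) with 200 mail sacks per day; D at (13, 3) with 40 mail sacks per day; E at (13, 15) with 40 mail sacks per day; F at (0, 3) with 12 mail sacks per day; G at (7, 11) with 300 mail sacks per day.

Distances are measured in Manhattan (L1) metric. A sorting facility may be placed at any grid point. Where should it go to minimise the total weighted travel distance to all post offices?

(7, 11)

Manhattan distance separates: Σwᵢ(|x−xᵢ|+|y−yᵢ|) = Σwᵢ|x−xᵢ| + Σwᵢ|y−yᵢ|, so x and y are optimised independently as 1-D weighted medians.
Total weight W = 897; half = 448.5.
x-coordinate, sorted with cumulative weight:
  x=0 (F, w=12) cum 12
  x=1 (C, w=200) cum 212
  x=7 (G, w=300) cum 512  ← median
  x=12 (A, w=275) cum 787
  x=12 (B, w=30) cum 817
  x=13 (D, w=40) cum 857
  x=13 (E, w=40) cum 897
⇒ x* = 7
y-coordinate, sorted with cumulative weight:
  y=3 (D, w=40) cum 40
  y=3 (F, w=12) cum 52
  y=8 (B, w=30) cum 82
  y=9 (C, w=200) cum 282
  y=11 (G, w=300) cum 582  ← median
  y=13 (A, w=275) cum 857
  y=15 (E, w=40) cum 897
⇒ y* = 11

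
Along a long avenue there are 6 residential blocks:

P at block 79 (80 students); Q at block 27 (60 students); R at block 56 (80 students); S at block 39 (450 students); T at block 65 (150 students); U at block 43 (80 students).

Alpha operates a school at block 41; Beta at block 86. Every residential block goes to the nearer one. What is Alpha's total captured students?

670

The indifferent point is the midpoint (41+86)/2 = 63.5; residential blocks left of it (closer to Alpha at 41) go to Alpha, those right go to Beta.
  Q at 27 (w=60) → Alpha
  S at 39 (w=450) → Alpha
  U at 43 (w=80) → Alpha
  R at 56 (w=80) → Alpha
  T at 65 (w=150) → Beta
  P at 79 (w=80) → Beta
Alpha captures 670; Beta captures 230.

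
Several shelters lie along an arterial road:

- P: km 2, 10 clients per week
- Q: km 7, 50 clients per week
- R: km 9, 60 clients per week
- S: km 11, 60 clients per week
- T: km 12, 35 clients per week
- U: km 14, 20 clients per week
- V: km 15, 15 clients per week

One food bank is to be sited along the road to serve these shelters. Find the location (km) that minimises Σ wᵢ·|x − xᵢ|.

x = 11

For a sum of weighted absolute distances on a line, the optimum is the weighted median (not the mean). Total weight W = 250; half-weight = 125.
Sort by position and accumulate weight:
  km 2 (P, w=10) → cum 10
  km 7 (Q, w=50) → cum 60
  km 9 (R, w=60) → cum 120
  km 11 (S, w=60) → cum 180  ≥ 125 → median here
  km 12 (T, w=35) → cum 215
  km 14 (U, w=20) → cum 235
  km 15 (V, w=15) → cum 250
Optimal location: km 11.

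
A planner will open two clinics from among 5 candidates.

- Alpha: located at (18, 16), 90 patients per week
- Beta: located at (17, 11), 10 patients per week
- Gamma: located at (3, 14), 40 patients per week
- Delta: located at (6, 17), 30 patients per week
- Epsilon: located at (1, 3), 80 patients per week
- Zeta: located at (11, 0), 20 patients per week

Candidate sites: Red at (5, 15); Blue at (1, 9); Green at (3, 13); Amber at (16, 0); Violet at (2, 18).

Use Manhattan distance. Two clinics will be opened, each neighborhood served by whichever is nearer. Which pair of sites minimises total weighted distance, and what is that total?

{Red, Blue}, total 2490

Evaluate every pair (each demand assigned to the nearer of the two):
  {Red, Blue}: total = 2490
  {Blue, Green}: total = 2890
  {Red, Green}: total = 2930
  {Red, Amber}: total = 2970
  {Blue, Amber}: total = 2990
  {Blue, Violet}: total = 3010
  {Green, Amber}: total = 3050
  {Red, Violet}: total = 3330
  {Green, Violet}: total = 3350
  {Amber, Violet}: total = 3470
Best pair: {Red, Blue} with total 2490.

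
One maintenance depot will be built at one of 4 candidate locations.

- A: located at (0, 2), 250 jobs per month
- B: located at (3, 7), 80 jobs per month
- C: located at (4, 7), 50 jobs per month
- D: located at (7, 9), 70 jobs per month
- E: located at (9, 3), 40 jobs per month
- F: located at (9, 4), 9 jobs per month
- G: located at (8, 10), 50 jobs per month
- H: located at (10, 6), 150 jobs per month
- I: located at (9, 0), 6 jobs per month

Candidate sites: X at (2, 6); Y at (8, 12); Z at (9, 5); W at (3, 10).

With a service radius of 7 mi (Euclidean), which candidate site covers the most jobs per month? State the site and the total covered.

Z, covering 455

Coverage radius r = 7 mi; a point is covered iff (Δx)²+(Δy)² ≤ 7² = 49.
  X (2, 6): covers {A, B, C, D} → 450
  Y (8, 12): covers {C, D, G, H} → 320
  Z (9, 5): covers {B, C, D, E, F, G, H, I} → 455
  W (3, 10): covers {B, C, D, G} → 250
Maximum coverage at Z: 455 jobs per month.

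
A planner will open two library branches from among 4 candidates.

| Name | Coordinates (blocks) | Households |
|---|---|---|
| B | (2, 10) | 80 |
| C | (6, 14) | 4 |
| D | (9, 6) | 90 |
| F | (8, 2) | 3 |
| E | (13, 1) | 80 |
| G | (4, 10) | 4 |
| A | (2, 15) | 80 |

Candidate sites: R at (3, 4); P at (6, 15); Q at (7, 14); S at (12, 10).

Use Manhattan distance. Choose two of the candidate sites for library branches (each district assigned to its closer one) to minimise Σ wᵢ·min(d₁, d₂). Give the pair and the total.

Evaluate every pair (each demand assigned to the nearer of the two):
  {P, S}: total = 2538
  {R, P}: total = 2693
  {Q, S}: total = 2698
  {R, Q}: total = 2853
  {R, S}: total = 3039
  {P, Q}: total = 3531
Best pair: {P, S} with total 2538.

{P, S}, total 2538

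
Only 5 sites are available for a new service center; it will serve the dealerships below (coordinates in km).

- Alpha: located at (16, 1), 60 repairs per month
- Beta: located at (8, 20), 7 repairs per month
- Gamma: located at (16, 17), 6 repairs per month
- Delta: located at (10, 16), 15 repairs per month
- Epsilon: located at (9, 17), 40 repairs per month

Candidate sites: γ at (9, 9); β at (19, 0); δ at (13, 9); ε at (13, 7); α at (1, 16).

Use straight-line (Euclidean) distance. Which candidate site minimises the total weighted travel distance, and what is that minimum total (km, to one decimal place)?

Total weighted distance at each candidate:
  γ (9, 9): total = 1205.0
  β (19, 0): total = 1517.4
  δ (13, 9): total = 1120.5
  ε (13, 7): total = 1135.7
  α (1, 16): total = 1876.9
Minimum is at δ with total 1120.5 km.

δ, total 1120.5 km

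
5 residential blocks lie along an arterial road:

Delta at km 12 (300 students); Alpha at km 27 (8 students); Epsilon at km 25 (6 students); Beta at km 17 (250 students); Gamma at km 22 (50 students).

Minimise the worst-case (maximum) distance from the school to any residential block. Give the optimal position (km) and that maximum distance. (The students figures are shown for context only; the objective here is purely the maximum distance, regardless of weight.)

The 1-center on a line is the midpoint of the two extreme points: leftmost at 12, rightmost at 27.
Optimal location = (12 + 27)/2 = 19.5; maximum distance = (27 − 12)/2 = 7.5.

location 19.5, max distance 7.5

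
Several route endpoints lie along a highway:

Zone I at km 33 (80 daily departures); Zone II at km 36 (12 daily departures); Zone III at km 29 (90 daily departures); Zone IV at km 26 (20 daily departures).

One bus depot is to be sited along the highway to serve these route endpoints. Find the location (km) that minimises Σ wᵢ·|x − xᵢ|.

For a sum of weighted absolute distances on a line, the optimum is the weighted median (not the mean). Total weight W = 202; half-weight = 101.
Sort by position and accumulate weight:
  km 26 (Zone IV, w=20) → cum 20
  km 29 (Zone III, w=90) → cum 110  ≥ 101 → median here
  km 33 (Zone I, w=80) → cum 190
  km 36 (Zone II, w=12) → cum 202
Optimal location: km 29.

x = 29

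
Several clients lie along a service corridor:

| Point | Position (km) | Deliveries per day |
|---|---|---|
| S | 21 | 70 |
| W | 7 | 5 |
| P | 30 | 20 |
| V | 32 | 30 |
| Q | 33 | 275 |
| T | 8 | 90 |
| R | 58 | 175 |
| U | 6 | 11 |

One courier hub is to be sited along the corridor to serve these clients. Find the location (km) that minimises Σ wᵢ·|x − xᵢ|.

For a sum of weighted absolute distances on a line, the optimum is the weighted median (not the mean). Total weight W = 676; half-weight = 338.
Sort by position and accumulate weight:
  km 6 (U, w=11) → cum 11
  km 7 (W, w=5) → cum 16
  km 8 (T, w=90) → cum 106
  km 21 (S, w=70) → cum 176
  km 30 (P, w=20) → cum 196
  km 32 (V, w=30) → cum 226
  km 33 (Q, w=275) → cum 501  ≥ 338 → median here
  km 58 (R, w=175) → cum 676
Optimal location: km 33.

x = 33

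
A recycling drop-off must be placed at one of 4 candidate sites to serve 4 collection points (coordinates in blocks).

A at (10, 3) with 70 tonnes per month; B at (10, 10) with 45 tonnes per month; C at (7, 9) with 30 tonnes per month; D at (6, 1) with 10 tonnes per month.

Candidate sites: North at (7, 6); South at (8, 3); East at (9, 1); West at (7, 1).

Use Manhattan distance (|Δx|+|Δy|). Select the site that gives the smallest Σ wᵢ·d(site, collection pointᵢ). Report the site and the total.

Total weighted distance at each candidate:
  North (7, 6): total = 885
  South (8, 3): total = 795
  East (9, 1): total = 990
  West (7, 1): total = 1140
Minimum is at South with total 795 blocks.

South, total 795 blocks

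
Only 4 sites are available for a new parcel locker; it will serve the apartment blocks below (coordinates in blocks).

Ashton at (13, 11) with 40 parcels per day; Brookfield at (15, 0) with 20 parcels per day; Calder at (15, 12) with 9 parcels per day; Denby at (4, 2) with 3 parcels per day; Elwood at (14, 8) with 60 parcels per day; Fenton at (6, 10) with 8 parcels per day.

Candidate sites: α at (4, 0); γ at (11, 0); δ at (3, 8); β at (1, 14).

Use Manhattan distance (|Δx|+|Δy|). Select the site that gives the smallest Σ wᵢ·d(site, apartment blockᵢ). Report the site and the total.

γ, total 1551 blocks

Total weighted distance at each candidate:
  α (4, 0): total = 2409
  γ (11, 0): total = 1551
  δ (3, 8): total = 1785
  β (1, 14): total = 2561
Minimum is at γ with total 1551 blocks.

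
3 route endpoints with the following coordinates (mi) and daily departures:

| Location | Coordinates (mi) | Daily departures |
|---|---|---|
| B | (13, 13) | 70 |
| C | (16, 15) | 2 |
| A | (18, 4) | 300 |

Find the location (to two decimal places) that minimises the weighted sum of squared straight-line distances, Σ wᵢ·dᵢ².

The minimiser of Σwᵢ‖p−pᵢ‖² is the weighted centroid p* = (Σwᵢpᵢ)/(Σwᵢ).
Σwᵢ = 372.
Σwᵢxᵢ = 70·13 + 2·16 + 300·18 = 6342.
Σwᵢyᵢ = 70·13 + 2·15 + 300·4 = 2140.
x* = 6342/372 = 17.05, y* = 2140/372 = 5.75.

(17.05, 5.75)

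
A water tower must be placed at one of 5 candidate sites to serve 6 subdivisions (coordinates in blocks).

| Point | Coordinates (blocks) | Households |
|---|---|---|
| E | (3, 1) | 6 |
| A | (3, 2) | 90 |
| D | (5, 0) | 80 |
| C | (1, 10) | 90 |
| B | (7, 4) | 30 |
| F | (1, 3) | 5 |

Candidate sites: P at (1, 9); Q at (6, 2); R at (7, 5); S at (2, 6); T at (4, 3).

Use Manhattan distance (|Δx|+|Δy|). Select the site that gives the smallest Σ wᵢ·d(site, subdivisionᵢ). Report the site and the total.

Total weighted distance at each candidate:
  P (1, 9): total = 2360
  Q (6, 2): total = 1824
  R (7, 5): total = 2298
  S (2, 6): total = 1886
  T (4, 3): total = 1553
Minimum is at T with total 1553 blocks.

T, total 1553 blocks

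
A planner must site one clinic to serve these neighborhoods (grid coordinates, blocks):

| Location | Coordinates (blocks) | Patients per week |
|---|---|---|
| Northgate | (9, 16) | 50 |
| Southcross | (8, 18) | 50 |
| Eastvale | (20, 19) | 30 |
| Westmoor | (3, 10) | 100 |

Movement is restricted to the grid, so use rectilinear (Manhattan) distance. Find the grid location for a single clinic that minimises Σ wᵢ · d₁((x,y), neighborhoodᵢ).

(8, 16)

Manhattan distance separates: Σwᵢ(|x−xᵢ|+|y−yᵢ|) = Σwᵢ|x−xᵢ| + Σwᵢ|y−yᵢ|, so x and y are optimised independently as 1-D weighted medians.
Total weight W = 230; half = 115.
x-coordinate, sorted with cumulative weight:
  x=3 (Westmoor, w=100) cum 100
  x=8 (Southcross, w=50) cum 150  ← median
  x=9 (Northgate, w=50) cum 200
  x=20 (Eastvale, w=30) cum 230
⇒ x* = 8
y-coordinate, sorted with cumulative weight:
  y=10 (Westmoor, w=100) cum 100
  y=16 (Northgate, w=50) cum 150  ← median
  y=18 (Southcross, w=50) cum 200
  y=19 (Eastvale, w=30) cum 230
⇒ y* = 16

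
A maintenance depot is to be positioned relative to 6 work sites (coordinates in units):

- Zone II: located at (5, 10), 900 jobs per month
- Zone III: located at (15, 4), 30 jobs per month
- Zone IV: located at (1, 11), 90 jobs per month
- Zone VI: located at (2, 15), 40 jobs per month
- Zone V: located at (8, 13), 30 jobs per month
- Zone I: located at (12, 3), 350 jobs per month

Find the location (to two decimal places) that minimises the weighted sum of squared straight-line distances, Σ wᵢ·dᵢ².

The minimiser of Σwᵢ‖p−pᵢ‖² is the weighted centroid p* = (Σwᵢpᵢ)/(Σwᵢ).
Σwᵢ = 1440.
Σwᵢxᵢ = 900·5 + 30·15 + 90·1 + 40·2 + 30·8 + 350·12 = 9560.
Σwᵢyᵢ = 900·10 + 30·4 + 90·11 + 40·15 + 30·13 + 350·3 = 12150.
x* = 9560/1440 = 6.64, y* = 12150/1440 = 8.44.

(6.64, 8.44)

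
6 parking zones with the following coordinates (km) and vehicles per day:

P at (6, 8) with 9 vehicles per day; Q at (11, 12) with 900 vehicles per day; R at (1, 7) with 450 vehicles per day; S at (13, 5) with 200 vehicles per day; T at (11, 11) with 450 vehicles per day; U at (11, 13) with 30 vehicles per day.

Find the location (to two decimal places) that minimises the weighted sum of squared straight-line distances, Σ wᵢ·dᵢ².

(8.97, 9.99)

The minimiser of Σwᵢ‖p−pᵢ‖² is the weighted centroid p* = (Σwᵢpᵢ)/(Σwᵢ).
Σwᵢ = 2039.
Σwᵢxᵢ = 9·6 + 900·11 + 450·1 + 200·13 + 450·11 + 30·11 = 18284.
Σwᵢyᵢ = 9·8 + 900·12 + 450·7 + 200·5 + 450·11 + 30·13 = 20362.
x* = 18284/2039 = 8.97, y* = 20362/2039 = 9.99.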